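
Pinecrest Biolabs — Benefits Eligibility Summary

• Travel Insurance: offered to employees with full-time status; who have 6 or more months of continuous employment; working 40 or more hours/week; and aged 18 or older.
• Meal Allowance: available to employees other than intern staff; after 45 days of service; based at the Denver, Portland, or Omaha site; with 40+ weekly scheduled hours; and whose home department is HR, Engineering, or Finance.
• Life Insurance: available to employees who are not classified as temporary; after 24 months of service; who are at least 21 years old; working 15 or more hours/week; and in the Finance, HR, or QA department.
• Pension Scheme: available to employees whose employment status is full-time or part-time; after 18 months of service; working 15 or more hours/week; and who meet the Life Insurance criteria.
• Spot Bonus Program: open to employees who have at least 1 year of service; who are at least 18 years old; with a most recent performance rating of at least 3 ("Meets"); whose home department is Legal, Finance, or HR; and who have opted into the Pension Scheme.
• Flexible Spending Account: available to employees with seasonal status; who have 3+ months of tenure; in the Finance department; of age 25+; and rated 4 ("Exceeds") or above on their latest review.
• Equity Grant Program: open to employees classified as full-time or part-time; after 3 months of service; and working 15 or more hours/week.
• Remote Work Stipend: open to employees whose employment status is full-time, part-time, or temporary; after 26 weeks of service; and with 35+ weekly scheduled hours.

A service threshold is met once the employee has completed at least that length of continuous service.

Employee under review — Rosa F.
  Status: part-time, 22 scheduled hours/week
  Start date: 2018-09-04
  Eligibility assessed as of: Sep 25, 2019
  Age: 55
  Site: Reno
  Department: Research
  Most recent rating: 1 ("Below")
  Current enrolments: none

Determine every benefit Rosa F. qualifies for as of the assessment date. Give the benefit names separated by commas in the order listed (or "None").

Equity Grant Program

Service from 2018-09-04 to Sep 25, 2019: 386 days.
Travel Insurance — status part-time ✗ (requires full-time) → not eligible.
Meal Allowance — status part-time ✓ (not excluded); service 386 days ≥ 45 days ✓; site Reno ✗ (not Denver, Portland, or Omaha) → not eligible.
Life Insurance — status part-time ✓ (not excluded); service 386 days < 24 months (≈720 days) ✗ → not eligible.
Pension Scheme — status part-time ✓; service 386 days < 18 months (≈540 days) ✗ → not eligible.
Spot Bonus Program — service 386 days ≥ 1 year (≈365 days) ✓; age 55 ≥ 18 ✓; rating 1 < 3 ✗ → not eligible.
Flexible Spending Account — status part-time ✗ (requires seasonal) → not eligible.
Equity Grant Program — status part-time ✓; service 386 days ≥ 3 months (≈90 days) ✓; 22 hrs/wk ≥ 15 ✓ → eligible.
Remote Work Stipend — status part-time ✓; service 386 days ≥ 26 weeks (≈182 days) ✓; 22 hrs/wk < 35 ✗ → not eligible.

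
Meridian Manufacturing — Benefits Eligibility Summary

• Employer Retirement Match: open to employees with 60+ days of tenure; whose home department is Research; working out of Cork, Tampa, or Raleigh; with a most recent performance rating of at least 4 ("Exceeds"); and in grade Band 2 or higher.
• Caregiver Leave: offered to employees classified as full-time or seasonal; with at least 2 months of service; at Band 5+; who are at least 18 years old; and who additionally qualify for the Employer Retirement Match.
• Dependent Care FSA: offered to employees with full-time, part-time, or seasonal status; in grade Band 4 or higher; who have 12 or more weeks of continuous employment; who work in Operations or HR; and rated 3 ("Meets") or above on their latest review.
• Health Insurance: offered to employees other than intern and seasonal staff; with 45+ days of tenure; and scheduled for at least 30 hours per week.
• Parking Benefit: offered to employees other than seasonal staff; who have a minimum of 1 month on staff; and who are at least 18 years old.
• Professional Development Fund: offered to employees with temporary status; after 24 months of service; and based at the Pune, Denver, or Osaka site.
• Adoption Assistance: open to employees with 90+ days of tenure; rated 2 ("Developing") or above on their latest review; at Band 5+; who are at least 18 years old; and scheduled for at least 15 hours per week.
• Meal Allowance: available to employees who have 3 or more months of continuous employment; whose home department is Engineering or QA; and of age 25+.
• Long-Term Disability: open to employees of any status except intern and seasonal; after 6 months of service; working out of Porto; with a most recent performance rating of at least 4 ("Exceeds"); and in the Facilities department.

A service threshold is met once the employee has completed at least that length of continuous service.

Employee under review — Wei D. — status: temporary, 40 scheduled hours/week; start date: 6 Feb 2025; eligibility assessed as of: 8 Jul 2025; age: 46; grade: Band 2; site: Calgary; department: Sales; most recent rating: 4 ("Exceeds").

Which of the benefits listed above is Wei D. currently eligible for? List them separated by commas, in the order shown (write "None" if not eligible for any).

Service from 6 Feb 2025 to 8 Jul 2025: 152 days.
Employer Retirement Match — service 152 days ≥ 60 days ✓; dept Sales ✗ → not eligible.
Caregiver Leave — status temporary ✗ (requires full-time or seasonal) → not eligible.
Dependent Care FSA — status temporary ✗ (requires full-time, part-time, or seasonal) → not eligible.
Health Insurance — status temporary ✓ (not excluded); service 152 days ≥ 45 days ✓; 40 hrs/wk ≥ 30 ✓ → eligible.
Parking Benefit — status temporary ✓ (not excluded); service 152 days ≥ 1 month (≈30 days) ✓; age 46 ≥ 18 ✓ → eligible.
Professional Development Fund — status temporary ✓; service 152 days < 24 months (≈720 days) ✗ → not eligible.
Adoption Assistance — service 152 days ≥ 90 days ✓; rating 4 ≥ 2 ✓; grade Band 2 < Band 5 ✗ → not eligible.
Meal Allowance — service 152 days ≥ 3 months (≈90 days) ✓; dept Sales ✗ → not eligible.
Long-Term Disability — status temporary ✓ (not excluded); service 152 days < 6 months (≈180 days) ✗ → not eligible.

Health Insurance, Parking Benefit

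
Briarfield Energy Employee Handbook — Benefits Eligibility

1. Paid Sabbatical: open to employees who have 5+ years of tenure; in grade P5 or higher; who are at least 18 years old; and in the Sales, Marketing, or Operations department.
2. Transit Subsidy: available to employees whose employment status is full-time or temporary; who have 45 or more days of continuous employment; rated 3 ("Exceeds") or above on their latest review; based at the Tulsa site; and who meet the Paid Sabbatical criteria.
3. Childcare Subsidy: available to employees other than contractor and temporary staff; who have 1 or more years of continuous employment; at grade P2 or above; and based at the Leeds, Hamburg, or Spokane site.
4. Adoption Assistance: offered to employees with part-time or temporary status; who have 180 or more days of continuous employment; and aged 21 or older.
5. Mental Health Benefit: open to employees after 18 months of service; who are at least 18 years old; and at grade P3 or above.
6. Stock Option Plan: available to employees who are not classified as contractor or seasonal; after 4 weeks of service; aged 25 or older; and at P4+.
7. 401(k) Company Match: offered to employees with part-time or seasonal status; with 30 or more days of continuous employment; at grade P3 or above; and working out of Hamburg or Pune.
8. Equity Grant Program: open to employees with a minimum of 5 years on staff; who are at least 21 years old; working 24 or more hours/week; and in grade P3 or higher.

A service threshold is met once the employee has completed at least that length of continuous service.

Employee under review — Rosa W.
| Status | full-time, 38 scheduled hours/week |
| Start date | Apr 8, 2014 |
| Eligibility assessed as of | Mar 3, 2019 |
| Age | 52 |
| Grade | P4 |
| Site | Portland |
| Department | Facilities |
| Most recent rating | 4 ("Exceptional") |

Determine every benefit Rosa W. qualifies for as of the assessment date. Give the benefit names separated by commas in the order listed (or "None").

Service from Apr 8, 2014 to Mar 3, 2019: 1790 days.
Paid Sabbatical — service 1790 days < 5 years (≈1825 days) ✗ → not eligible.
Transit Subsidy — status full-time ✓; service 1790 days ≥ 45 days ✓; rating 4 ≥ 3 ✓; site Portland ✗ (not Tulsa) → not eligible.
Childcare Subsidy — status full-time ✓ (not excluded); service 1790 days ≥ 1 year (≈365 days) ✓; grade P4 ≥ P2 ✓; site Portland ✗ (not Leeds, Hamburg, or Spokane) → not eligible.
Adoption Assistance — status full-time ✗ (requires part-time or temporary) → not eligible.
Mental Health Benefit — service 1790 days ≥ 18 months (≈540 days) ✓; age 52 ≥ 18 ✓; grade P4 ≥ P3 ✓ → eligible.
Stock Option Plan — status full-time ✓ (not excluded); service 1790 days ≥ 4 weeks (≈28 days) ✓; age 52 ≥ 25 ✓; grade P4 ≥ P4 ✓ → eligible.
401(k) Company Match — status full-time ✗ (requires part-time or seasonal) → not eligible.
Equity Grant Program — service 1790 days < 5 years (≈1825 days) ✗ → not eligible.

Mental Health Benefit, Stock Option Plan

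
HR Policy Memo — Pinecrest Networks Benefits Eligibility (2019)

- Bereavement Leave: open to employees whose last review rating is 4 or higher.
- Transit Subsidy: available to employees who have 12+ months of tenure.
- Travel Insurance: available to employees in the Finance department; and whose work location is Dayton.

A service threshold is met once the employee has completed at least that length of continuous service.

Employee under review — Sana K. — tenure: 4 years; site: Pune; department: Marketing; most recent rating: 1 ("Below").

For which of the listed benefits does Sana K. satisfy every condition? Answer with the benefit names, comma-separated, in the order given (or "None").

Transit Subsidy

Bereavement Leave — rating 1 < 4 ✗ → not eligible.
Transit Subsidy — service 4 years ≥ 12 months (≈360 days) ✓ → eligible.
Travel Insurance — dept Marketing ✗ → not eligible.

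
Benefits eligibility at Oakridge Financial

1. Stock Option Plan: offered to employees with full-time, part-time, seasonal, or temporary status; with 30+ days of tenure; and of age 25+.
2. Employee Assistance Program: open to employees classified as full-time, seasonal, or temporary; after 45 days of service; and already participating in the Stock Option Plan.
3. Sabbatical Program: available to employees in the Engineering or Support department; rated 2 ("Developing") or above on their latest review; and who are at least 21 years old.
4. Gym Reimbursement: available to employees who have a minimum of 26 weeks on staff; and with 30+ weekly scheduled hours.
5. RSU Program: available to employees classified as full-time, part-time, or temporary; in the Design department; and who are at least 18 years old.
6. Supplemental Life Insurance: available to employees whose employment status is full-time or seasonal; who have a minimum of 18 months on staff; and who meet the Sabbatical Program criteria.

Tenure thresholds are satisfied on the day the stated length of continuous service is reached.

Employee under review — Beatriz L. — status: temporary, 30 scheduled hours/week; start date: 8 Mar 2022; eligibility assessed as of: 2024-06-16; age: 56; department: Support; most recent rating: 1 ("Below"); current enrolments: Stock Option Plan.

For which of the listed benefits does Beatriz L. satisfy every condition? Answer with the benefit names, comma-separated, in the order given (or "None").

Service from 8 Mar 2022 to 2024-06-16: 831 days.
Stock Option Plan — status temporary ✓; service 831 days ≥ 30 days ✓; age 56 ≥ 25 ✓ → eligible.
Employee Assistance Program — status temporary ✓; service 831 days ≥ 45 days ✓; enrolled in Stock Option Plan ✓ → eligible.
Sabbatical Program — dept Support ✓; rating 1 < 2 ✗ → not eligible.
Gym Reimbursement — service 831 days ≥ 26 weeks (≈182 days) ✓; 30 hrs/wk ≥ 30 ✓ → eligible.
RSU Program — status temporary ✓; dept Support ✗ → not eligible.
Supplemental Life Insurance — status temporary ✗ (requires full-time or seasonal) → not eligible.

Stock Option Plan, Employee Assistance Program, Gym Reimbursement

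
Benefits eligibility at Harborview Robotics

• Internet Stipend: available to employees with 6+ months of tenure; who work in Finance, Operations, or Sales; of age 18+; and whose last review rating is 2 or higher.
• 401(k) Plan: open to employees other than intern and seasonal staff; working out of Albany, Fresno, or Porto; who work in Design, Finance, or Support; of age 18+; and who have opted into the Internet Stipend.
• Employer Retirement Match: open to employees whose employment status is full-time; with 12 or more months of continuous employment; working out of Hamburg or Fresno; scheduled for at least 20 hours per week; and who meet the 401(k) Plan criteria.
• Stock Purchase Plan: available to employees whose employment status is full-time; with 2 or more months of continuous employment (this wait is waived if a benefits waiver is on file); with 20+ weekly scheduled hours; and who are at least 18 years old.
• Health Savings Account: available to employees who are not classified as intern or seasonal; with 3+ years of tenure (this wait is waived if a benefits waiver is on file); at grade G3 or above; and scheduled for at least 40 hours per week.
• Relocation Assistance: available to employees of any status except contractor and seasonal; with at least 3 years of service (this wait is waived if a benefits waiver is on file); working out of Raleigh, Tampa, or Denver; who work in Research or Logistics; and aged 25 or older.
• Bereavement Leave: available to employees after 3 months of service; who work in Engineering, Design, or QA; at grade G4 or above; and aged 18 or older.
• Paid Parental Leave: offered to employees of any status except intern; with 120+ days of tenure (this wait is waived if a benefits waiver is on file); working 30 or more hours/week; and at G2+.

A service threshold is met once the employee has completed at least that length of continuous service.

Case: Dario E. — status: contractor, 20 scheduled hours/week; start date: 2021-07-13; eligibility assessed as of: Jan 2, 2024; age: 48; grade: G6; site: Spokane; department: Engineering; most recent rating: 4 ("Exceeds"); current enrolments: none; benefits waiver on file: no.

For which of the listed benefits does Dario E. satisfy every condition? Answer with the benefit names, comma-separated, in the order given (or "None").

Bereavement Leave

Service from 2021-07-13 to Jan 2, 2024: 903 days.
Internet Stipend — service 903 days ≥ 6 months (≈180 days) ✓; dept Engineering ✗ → not eligible.
401(k) Plan — status contractor ✓ (not excluded); site Spokane ✗ (not Albany, Fresno, or Porto) → not eligible.
Employer Retirement Match — status contractor ✗ (requires full-time) → not eligible.
Stock Purchase Plan — status contractor ✗ (requires full-time) → not eligible.
Health Savings Account — status contractor ✓ (not excluded); no waiver, service 903 days < 3 years (≈1095 days) ✗ → not eligible.
Relocation Assistance — status contractor ✗ (excluded) → not eligible.
Bereavement Leave — service 903 days ≥ 3 months (≈90 days) ✓; dept Engineering ✓; grade G6 ≥ G4 ✓; age 48 ≥ 18 ✓ → eligible.
Paid Parental Leave — status contractor ✓ (not excluded); no waiver, service 903 days ≥ 120 days ✓; 20 hrs/wk < 30 ✗ → not eligible.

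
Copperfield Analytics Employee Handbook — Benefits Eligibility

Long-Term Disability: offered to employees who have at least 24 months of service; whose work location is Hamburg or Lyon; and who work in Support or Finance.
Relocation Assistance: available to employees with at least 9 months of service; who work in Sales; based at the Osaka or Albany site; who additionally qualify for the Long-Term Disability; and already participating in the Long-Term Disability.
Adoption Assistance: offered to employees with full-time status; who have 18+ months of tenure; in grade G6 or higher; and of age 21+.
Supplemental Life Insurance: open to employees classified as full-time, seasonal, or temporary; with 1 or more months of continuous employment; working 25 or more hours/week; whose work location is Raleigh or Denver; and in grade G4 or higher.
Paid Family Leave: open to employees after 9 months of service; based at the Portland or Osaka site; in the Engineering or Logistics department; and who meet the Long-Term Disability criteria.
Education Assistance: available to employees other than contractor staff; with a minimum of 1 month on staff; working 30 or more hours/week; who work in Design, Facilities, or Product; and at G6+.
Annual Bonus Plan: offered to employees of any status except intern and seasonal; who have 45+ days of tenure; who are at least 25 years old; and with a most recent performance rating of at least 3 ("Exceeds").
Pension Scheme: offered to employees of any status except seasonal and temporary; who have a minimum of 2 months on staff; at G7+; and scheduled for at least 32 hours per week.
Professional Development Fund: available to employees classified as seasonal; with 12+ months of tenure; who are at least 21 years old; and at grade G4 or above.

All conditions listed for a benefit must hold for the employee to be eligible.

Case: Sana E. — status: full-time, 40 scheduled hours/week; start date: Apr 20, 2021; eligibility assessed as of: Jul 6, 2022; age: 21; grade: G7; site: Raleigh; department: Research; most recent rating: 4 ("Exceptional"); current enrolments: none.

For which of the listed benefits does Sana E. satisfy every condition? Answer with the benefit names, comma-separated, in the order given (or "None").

Supplemental Life Insurance, Pension Scheme

Service from Apr 20, 2021 to Jul 6, 2022: 442 days.
Long-Term Disability — service 442 days < 24 months (≈720 days) ✗ → not eligible.
Relocation Assistance — service 442 days ≥ 9 months (≈270 days) ✓; dept Research ✗ → not eligible.
Adoption Assistance — status full-time ✓; service 442 days < 18 months (≈540 days) ✗ → not eligible.
Supplemental Life Insurance — status full-time ✓; service 442 days ≥ 1 month (≈30 days) ✓; 40 hrs/wk ≥ 25 ✓; site Raleigh ✓; grade G7 ≥ G4 ✓ → eligible.
Paid Family Leave — service 442 days ≥ 9 months (≈270 days) ✓; site Raleigh ✗ (not Portland or Osaka) → not eligible.
Education Assistance — status full-time ✓ (not excluded); service 442 days ≥ 1 month (≈30 days) ✓; 40 hrs/wk ≥ 30 ✓; dept Research ✗ → not eligible.
Annual Bonus Plan — status full-time ✓ (not excluded); service 442 days ≥ 45 days ✓; age 21 < 25 ✗ → not eligible.
Pension Scheme — status full-time ✓ (not excluded); service 442 days ≥ 2 months (≈60 days) ✓; grade G7 ≥ G7 ✓; 40 hrs/wk ≥ 32 ✓ → eligible.
Professional Development Fund — status full-time ✗ (requires seasonal) → not eligible.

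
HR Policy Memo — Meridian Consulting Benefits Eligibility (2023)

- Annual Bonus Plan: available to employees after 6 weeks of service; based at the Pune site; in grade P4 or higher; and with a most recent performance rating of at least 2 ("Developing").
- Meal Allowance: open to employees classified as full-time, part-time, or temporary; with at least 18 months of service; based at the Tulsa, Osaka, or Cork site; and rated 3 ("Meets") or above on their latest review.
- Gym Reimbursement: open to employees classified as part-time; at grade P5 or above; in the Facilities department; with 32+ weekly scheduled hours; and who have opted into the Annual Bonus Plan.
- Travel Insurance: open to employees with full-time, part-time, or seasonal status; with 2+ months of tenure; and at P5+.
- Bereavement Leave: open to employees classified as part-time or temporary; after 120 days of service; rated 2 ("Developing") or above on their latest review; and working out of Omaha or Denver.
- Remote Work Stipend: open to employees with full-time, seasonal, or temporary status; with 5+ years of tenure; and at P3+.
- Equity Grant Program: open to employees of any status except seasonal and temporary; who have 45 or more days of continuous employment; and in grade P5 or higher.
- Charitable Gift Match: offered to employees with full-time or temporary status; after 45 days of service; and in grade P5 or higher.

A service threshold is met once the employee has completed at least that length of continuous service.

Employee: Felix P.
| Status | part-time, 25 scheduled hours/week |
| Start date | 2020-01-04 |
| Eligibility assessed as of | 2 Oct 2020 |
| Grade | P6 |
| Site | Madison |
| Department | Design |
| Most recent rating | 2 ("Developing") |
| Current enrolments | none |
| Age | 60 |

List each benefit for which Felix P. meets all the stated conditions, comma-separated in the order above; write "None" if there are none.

Service from 2020-01-04 to 2 Oct 2020: 272 days.
Annual Bonus Plan — service 272 days ≥ 6 weeks (≈42 days) ✓; site Madison ✗ (not Pune) → not eligible.
Meal Allowance — status part-time ✓; service 272 days < 18 months (≈540 days) ✗ → not eligible.
Gym Reimbursement — status part-time ✓; grade P6 ≥ P5 ✓; dept Design ✗ → not eligible.
Travel Insurance — status part-time ✓; service 272 days ≥ 2 months (≈60 days) ✓; grade P6 ≥ P5 ✓ → eligible.
Bereavement Leave — status part-time ✓; service 272 days ≥ 120 days ✓; rating 2 ≥ 2 ✓; site Madison ✗ (not Omaha or Denver) → not eligible.
Remote Work Stipend — status part-time ✗ (requires full-time, seasonal, or temporary) → not eligible.
Equity Grant Program — status part-time ✓ (not excluded); service 272 days ≥ 45 days ✓; grade P6 ≥ P5 ✓ → eligible.
Charitable Gift Match — status part-time ✗ (requires full-time or temporary) → not eligible.

Travel Insurance, Equity Grant Program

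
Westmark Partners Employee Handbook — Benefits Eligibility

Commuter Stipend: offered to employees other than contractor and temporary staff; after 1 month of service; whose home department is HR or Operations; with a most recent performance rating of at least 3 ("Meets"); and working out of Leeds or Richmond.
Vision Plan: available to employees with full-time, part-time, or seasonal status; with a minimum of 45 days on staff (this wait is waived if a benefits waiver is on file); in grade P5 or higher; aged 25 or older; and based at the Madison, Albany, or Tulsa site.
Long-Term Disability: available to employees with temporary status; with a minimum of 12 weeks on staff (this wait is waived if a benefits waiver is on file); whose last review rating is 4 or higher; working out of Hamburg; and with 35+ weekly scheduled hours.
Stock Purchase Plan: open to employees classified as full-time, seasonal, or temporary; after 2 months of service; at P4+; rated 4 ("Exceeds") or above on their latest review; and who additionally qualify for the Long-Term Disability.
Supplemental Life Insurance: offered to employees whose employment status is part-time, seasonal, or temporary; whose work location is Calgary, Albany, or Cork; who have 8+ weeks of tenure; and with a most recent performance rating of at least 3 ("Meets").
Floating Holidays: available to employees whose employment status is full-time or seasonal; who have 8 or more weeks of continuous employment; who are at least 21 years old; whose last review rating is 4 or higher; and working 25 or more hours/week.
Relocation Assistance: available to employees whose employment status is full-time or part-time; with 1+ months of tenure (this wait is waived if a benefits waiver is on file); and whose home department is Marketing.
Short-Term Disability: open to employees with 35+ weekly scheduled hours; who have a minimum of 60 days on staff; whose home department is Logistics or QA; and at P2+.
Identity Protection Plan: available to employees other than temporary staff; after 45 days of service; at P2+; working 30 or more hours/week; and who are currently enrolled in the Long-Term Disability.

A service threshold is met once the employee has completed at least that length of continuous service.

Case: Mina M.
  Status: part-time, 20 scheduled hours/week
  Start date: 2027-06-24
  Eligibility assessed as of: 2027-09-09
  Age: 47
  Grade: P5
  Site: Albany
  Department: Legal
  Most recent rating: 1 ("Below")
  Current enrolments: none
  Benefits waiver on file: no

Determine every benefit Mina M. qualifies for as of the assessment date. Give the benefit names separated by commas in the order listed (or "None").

Vision Plan

Service from 2027-06-24 to 2027-09-09: 77 days.
Commuter Stipend — status part-time ✓ (not excluded); service 77 days ≥ 1 month (≈30 days) ✓; dept Legal ✗ → not eligible.
Vision Plan — status part-time ✓; no waiver, service 77 days ≥ 45 days ✓; grade P5 ≥ P5 ✓; age 47 ≥ 25 ✓; site Albany ✓ → eligible.
Long-Term Disability — status part-time ✗ (requires temporary) → not eligible.
Stock Purchase Plan — status part-time ✗ (requires full-time, seasonal, or temporary) → not eligible.
Supplemental Life Insurance — status part-time ✓; site Albany ✓; service 77 days ≥ 8 weeks (≈56 days) ✓; rating 1 < 3 ✗ → not eligible.
Floating Holidays — status part-time ✗ (requires full-time or seasonal) → not eligible.
Relocation Assistance — status part-time ✓; no waiver, service 77 days ≥ 1 month (≈30 days) ✓; dept Legal ✗ → not eligible.
Short-Term Disability — 20 hrs/wk < 35 ✗ → not eligible.
Identity Protection Plan — status part-time ✓ (not excluded); service 77 days ≥ 45 days ✓; grade P5 ≥ P2 ✓; 20 hrs/wk < 30 ✗ → not eligible.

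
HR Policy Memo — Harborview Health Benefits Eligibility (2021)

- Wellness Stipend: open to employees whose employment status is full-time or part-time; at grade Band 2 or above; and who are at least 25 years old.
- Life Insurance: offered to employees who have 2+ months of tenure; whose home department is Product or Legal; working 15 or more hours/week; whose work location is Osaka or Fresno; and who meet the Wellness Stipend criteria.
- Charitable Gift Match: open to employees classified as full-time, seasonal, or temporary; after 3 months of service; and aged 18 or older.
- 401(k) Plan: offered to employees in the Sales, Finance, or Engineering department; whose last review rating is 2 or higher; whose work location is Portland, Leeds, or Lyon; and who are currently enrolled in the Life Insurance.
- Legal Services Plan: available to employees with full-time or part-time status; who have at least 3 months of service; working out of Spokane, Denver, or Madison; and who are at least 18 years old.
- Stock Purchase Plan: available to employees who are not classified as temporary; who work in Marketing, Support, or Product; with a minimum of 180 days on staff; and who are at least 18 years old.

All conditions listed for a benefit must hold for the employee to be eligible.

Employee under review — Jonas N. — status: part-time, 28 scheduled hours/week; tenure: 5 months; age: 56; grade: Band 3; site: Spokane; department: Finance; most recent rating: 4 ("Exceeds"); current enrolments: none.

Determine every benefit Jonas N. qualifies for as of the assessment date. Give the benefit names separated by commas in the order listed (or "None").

Wellness Stipend — status part-time ✓; grade Band 3 ≥ Band 2 ✓; age 56 ≥ 25 ✓ → eligible.
Life Insurance — service 5 months ≥ 2 months ✓; dept Finance ✗ → not eligible.
Charitable Gift Match — status part-time ✗ (requires full-time, seasonal, or temporary) → not eligible.
401(k) Plan — dept Finance ✓; rating 4 ≥ 2 ✓; site Spokane ✗ (not Portland, Leeds, or Lyon) → not eligible.
Legal Services Plan — status part-time ✓; service 5 months ≥ 3 months ✓; site Spokane ✓; age 56 ≥ 18 ✓ → eligible.
Stock Purchase Plan — status part-time ✓ (not excluded); dept Finance ✗ → not eligible.

Wellness Stipend, Legal Services Plan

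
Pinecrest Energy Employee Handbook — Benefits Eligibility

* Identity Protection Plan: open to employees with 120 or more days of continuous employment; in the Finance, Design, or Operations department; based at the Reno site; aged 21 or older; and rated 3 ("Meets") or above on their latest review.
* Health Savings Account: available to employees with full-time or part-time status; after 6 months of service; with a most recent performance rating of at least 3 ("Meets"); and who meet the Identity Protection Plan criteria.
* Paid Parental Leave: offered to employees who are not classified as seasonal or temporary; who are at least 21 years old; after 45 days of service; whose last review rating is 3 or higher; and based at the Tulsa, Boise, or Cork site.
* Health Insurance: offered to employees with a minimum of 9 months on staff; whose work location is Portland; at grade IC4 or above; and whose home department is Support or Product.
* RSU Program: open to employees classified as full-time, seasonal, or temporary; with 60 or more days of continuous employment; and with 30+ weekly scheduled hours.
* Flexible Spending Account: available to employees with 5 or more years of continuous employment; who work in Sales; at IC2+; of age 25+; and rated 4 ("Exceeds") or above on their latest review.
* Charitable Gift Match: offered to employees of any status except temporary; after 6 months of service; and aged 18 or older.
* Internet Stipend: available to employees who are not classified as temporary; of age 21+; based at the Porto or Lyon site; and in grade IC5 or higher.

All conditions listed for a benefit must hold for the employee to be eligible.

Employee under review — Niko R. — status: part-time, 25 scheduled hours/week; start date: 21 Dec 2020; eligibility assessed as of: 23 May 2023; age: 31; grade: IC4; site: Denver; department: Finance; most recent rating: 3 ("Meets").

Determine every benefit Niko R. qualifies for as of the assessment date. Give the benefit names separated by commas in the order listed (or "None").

Service from 21 Dec 2020 to 23 May 2023: 883 days.
Identity Protection Plan — service 883 days ≥ 120 days ✓; dept Finance ✓; site Denver ✗ (not Reno) → not eligible.
Health Savings Account — status part-time ✓; service 883 days ≥ 6 months (≈180 days) ✓; rating 3 ≥ 3 ✓; not eligible for Identity Protection Plan ✗ → not eligible.
Paid Parental Leave — status part-time ✓ (not excluded); age 31 ≥ 21 ✓; service 883 days ≥ 45 days ✓; rating 3 ≥ 3 ✓; site Denver ✗ (not Tulsa, Boise, or Cork) → not eligible.
Health Insurance — service 883 days ≥ 9 months (≈270 days) ✓; site Denver ✗ (not Portland) → not eligible.
RSU Program — status part-time ✗ (requires full-time, seasonal, or temporary) → not eligible.
Flexible Spending Account — service 883 days < 5 years (≈1825 days) ✗ → not eligible.
Charitable Gift Match — status part-time ✓ (not excluded); service 883 days ≥ 6 months (≈180 days) ✓; age 31 ≥ 18 ✓ → eligible.
Internet Stipend — status part-time ✓ (not excluded); age 31 ≥ 21 ✓; site Denver ✗ (not Porto or Lyon) → not eligible.

Charitable Gift Match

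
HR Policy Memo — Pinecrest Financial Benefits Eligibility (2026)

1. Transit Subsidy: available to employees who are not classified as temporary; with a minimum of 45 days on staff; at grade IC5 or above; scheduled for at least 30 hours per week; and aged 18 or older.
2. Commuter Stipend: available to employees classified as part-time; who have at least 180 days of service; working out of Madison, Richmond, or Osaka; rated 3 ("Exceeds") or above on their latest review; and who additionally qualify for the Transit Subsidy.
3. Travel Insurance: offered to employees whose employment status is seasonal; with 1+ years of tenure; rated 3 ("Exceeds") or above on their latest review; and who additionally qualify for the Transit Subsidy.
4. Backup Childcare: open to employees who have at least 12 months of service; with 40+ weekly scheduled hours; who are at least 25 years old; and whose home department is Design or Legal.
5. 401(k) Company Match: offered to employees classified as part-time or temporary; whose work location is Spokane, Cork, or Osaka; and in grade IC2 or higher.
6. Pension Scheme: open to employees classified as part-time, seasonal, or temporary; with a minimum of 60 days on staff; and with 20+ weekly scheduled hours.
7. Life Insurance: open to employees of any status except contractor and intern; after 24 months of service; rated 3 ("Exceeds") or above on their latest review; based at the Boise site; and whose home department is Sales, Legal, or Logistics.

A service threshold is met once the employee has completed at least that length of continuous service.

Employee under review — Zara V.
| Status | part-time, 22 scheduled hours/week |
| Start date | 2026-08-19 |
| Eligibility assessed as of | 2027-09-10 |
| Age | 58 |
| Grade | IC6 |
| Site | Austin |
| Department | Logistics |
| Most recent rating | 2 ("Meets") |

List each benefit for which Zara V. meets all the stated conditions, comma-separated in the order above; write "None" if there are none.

Pension Scheme

Service from 2026-08-19 to 2027-09-10: 387 days.
Transit Subsidy — status part-time ✓ (not excluded); service 387 days ≥ 45 days ✓; grade IC6 ≥ IC5 ✓; 22 hrs/wk < 30 ✗ → not eligible.
Commuter Stipend — status part-time ✓; service 387 days ≥ 180 days ✓; site Austin ✗ (not Madison, Richmond, or Osaka) → not eligible.
Travel Insurance — status part-time ✗ (requires seasonal) → not eligible.
Backup Childcare — service 387 days ≥ 12 months (≈360 days) ✓; 22 hrs/wk < 40 ✗ → not eligible.
401(k) Company Match — status part-time ✓; site Austin ✗ (not Spokane, Cork, or Osaka) → not eligible.
Pension Scheme — status part-time ✓; service 387 days ≥ 60 days ✓; 22 hrs/wk ≥ 20 ✓ → eligible.
Life Insurance — status part-time ✓ (not excluded); service 387 days < 24 months (≈720 days) ✗ → not eligible.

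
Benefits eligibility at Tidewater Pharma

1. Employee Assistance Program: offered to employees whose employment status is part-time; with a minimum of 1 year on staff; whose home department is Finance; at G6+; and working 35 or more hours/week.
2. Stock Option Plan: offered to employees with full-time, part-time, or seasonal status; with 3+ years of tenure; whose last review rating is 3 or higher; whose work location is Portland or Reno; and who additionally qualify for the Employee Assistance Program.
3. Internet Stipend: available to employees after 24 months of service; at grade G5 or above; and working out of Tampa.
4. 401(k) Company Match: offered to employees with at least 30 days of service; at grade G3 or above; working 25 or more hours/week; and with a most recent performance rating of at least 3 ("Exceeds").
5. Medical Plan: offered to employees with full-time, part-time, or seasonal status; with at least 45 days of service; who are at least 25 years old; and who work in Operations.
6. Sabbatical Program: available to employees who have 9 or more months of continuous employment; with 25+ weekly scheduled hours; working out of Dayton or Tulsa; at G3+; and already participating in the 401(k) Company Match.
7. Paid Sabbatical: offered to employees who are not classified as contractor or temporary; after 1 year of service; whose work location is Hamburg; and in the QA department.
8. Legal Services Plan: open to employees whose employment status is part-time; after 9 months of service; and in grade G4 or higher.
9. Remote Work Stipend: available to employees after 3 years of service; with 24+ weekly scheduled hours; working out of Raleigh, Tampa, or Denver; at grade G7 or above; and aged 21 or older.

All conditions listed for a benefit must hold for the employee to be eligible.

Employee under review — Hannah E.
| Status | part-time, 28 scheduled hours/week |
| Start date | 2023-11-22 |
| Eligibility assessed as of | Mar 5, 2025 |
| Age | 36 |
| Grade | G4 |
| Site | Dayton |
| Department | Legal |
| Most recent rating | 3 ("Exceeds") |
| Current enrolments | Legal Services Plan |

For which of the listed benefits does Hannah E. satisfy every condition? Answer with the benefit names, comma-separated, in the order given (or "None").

401(k) Company Match, Legal Services Plan

Service from 2023-11-22 to Mar 5, 2025: 469 days.
Employee Assistance Program — status part-time ✓; service 469 days ≥ 1 year (≈365 days) ✓; dept Legal ✗ → not eligible.
Stock Option Plan — status part-time ✓; service 469 days < 3 years (≈1095 days) ✗ → not eligible.
Internet Stipend — service 469 days < 24 months (≈720 days) ✗ → not eligible.
401(k) Company Match — service 469 days ≥ 30 days ✓; grade G4 ≥ G3 ✓; 28 hrs/wk ≥ 25 ✓; rating 3 ≥ 3 ✓ → eligible.
Medical Plan — status part-time ✓; service 469 days ≥ 45 days ✓; age 36 ≥ 25 ✓; dept Legal ✗ → not eligible.
Sabbatical Program — service 469 days ≥ 9 months (≈270 days) ✓; 28 hrs/wk ≥ 25 ✓; site Dayton ✓; grade G4 ≥ G3 ✓; not enrolled in 401(k) Company Match ✗ → not eligible.
Paid Sabbatical — status part-time ✓ (not excluded); service 469 days ≥ 1 year (≈365 days) ✓; site Dayton ✗ (not Hamburg) → not eligible.
Legal Services Plan — status part-time ✓; service 469 days ≥ 9 months (≈270 days) ✓; grade G4 ≥ G4 ✓ → eligible.
Remote Work Stipend — service 469 days < 3 years (≈1095 days) ✗ → not eligible.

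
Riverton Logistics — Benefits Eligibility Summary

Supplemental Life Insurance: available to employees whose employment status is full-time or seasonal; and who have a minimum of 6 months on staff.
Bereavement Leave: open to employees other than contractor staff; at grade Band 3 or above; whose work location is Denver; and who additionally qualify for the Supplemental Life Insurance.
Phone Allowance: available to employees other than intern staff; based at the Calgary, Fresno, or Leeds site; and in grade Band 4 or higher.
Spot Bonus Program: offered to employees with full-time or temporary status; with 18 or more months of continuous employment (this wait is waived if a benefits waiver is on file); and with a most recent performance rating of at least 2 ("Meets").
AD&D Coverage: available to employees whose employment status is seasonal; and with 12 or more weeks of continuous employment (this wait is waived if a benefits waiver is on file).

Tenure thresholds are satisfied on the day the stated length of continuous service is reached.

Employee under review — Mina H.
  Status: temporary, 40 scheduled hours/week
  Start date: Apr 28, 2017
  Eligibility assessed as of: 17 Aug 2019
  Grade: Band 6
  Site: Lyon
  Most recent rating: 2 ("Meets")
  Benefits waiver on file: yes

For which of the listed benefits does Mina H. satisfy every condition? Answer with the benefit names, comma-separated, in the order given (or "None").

Service from Apr 28, 2017 to 17 Aug 2019: 841 days.
Supplemental Life Insurance — status temporary ✗ (requires full-time or seasonal) → not eligible.
Bereavement Leave — status temporary ✓ (not excluded); grade Band 6 ≥ Band 3 ✓; site Lyon ✗ (not Denver) → not eligible.
Phone Allowance — status temporary ✓ (not excluded); site Lyon ✗ (not Calgary, Fresno, or Leeds) → not eligible.
Spot Bonus Program — status temporary ✓; benefits waiver on file ✓; rating 2 ≥ 2 ✓ → eligible.
AD&D Coverage — status temporary ✗ (requires seasonal) → not eligible.

Spot Bonus Program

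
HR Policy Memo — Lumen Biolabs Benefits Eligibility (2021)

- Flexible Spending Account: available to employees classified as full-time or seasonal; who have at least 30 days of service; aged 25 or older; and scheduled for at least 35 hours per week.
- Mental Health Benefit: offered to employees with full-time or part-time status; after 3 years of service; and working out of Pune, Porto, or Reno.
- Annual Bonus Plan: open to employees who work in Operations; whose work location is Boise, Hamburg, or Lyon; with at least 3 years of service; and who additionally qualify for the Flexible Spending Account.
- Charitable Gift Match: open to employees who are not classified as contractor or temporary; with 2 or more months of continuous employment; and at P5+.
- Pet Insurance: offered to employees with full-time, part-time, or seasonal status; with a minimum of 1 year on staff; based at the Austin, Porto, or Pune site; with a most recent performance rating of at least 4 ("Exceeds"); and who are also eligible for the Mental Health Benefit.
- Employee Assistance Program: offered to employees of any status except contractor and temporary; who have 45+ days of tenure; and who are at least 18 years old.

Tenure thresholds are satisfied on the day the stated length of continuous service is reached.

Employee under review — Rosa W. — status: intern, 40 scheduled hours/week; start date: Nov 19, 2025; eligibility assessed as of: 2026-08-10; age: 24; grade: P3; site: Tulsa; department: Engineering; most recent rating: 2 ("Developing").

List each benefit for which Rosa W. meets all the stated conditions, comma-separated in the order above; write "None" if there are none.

Service from Nov 19, 2025 to 2026-08-10: 264 days.
Flexible Spending Account — status intern ✗ (requires full-time or seasonal) → not eligible.
Mental Health Benefit — status intern ✗ (requires full-time or part-time) → not eligible.
Annual Bonus Plan — dept Engineering ✗ → not eligible.
Charitable Gift Match — status intern ✓ (not excluded); service 264 days ≥ 2 months (≈60 days) ✓; grade P3 < P5 ✗ → not eligible.
Pet Insurance — status intern ✗ (requires full-time, part-time, or seasonal) → not eligible.
Employee Assistance Program — status intern ✓ (not excluded); service 264 days ≥ 45 days ✓; age 24 ≥ 18 ✓ → eligible.

Employee Assistance Program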